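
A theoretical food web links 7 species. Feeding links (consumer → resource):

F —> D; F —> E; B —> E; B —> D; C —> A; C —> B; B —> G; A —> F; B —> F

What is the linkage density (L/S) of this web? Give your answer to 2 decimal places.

There are L = 9 links among S = 7 species.
L/S = 9/7 = 1.2857 ≈ 1.29.

L/S = 1.29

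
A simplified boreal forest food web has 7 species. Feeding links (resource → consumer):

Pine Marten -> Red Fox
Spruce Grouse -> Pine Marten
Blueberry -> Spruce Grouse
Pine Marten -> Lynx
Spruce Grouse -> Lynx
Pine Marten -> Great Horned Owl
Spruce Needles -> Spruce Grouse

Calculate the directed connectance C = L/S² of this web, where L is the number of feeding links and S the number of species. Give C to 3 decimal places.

The web has S = 7 species and L = 7 feeding links.
C = L / S² = 7 / 49 = 0.1429 ≈ 0.143.

C = 0.143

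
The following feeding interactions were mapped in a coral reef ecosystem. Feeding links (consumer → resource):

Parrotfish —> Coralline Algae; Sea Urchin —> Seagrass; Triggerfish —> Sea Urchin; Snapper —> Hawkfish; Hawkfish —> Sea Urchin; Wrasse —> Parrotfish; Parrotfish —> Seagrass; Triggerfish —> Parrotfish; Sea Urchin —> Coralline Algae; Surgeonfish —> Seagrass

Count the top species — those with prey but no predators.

Top species (has prey, but nothing eats it): Surgeonfish, Triggerfish, Wrasse, Snapper.
Count: 4.

4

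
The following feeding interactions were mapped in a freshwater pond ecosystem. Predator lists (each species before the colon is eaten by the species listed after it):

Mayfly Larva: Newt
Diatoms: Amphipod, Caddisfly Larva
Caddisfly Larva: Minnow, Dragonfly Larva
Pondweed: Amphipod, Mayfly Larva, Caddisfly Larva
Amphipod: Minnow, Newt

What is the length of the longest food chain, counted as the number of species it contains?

3 species

One longest chain: Pondweed → Amphipod → Minnow.
It has 3 species and 2 links.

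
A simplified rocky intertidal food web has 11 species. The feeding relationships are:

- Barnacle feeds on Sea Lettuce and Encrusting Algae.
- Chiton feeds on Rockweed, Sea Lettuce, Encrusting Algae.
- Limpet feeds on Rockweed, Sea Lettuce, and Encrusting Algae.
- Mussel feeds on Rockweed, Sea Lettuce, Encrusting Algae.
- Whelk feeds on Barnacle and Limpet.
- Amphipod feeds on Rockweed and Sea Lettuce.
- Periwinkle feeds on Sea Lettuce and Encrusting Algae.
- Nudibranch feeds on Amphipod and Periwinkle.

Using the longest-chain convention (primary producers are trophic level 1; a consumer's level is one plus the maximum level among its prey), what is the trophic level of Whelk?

Encrusting Algae is a producer → level 1.
Barnacle eats Encrusting Algae (level 1); other prey at levels: Sea Lettuce 1 → level 2.
Whelk eats Barnacle (level 2); other prey at levels: Limpet 2 → level 3.

Trophic level 3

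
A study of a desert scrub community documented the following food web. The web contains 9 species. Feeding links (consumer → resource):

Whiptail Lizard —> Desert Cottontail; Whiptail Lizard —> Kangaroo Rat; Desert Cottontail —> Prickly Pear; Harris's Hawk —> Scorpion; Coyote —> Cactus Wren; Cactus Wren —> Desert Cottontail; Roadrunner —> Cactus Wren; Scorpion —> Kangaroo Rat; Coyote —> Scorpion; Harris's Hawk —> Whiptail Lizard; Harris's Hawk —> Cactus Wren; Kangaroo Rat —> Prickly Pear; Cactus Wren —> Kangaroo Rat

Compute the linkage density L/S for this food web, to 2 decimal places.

L/S = 1.44

There are L = 13 links among S = 9 species.
L/S = 13/9 = 1.4444 ≈ 1.44.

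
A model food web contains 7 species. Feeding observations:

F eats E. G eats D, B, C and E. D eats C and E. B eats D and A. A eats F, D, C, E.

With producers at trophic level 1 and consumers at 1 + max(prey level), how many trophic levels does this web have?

5

Producers (level 1): E, C.
E → D → A → B → G gives G level 5.
No species has a prey at level 5, so no species reaches level 6.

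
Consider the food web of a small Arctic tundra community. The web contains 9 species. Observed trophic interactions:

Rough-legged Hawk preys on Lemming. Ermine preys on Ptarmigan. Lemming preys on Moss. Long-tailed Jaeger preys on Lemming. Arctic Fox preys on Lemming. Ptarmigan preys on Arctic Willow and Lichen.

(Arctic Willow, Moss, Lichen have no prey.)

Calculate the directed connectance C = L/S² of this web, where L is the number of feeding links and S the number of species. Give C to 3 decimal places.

C = 0.086

The web has S = 9 species and L = 7 feeding links.
C = L / S² = 7 / 81 = 0.0864 ≈ 0.086.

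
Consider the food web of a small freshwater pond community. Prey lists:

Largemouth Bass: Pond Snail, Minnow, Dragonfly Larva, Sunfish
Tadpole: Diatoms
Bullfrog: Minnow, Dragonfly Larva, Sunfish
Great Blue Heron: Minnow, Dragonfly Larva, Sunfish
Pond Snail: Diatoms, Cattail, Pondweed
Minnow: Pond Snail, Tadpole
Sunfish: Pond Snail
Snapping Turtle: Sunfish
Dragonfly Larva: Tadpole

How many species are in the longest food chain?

4 species

One longest chain: Diatoms → Pond Snail → Sunfish → Snapping Turtle.
It has 4 species and 3 links.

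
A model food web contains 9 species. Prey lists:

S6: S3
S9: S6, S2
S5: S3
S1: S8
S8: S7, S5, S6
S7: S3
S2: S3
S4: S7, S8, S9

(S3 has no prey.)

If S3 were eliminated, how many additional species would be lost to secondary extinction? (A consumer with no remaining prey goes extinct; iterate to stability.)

8

Remove S3.
Round 1: S7 (all prey gone), S5 (all prey gone), S6 (all prey gone), S2 (all prey gone) → extinct.
Round 2: S8 (all prey gone), S9 (all prey gone) → extinct.
Round 3: S1 (all prey gone), S4 (all prey gone) → extinct.
No further losses. Total secondary extinctions: 8.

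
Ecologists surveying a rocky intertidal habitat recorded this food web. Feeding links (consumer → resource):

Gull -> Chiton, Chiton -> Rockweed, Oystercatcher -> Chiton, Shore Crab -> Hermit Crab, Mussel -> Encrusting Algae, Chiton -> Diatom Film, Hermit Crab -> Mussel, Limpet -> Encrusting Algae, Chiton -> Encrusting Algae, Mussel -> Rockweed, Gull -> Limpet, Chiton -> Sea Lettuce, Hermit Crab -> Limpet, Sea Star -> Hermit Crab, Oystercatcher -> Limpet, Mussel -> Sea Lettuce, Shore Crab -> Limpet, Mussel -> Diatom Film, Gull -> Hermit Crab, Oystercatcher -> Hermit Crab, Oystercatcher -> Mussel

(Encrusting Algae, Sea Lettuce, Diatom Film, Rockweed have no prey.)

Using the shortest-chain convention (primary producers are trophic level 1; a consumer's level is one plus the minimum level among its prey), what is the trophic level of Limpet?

Trophic level 2

Encrusting Algae is a producer → level 1.
Limpet eats Encrusting Algae → level 2.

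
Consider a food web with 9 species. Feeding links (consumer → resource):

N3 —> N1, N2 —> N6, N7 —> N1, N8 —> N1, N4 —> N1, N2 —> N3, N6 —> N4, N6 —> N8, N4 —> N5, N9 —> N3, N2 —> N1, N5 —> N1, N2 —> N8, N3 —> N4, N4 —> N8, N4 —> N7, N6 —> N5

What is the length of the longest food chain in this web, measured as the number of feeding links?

One longest chain: N1 → N5 → N4 → N3 → N9.
It has 5 species and 4 links.

4 links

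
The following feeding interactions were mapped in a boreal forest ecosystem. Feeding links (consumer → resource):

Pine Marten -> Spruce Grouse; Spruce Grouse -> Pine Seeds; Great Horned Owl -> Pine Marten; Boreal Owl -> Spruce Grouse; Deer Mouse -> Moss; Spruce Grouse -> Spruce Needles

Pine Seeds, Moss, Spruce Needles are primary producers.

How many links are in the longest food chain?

3 links

One longest chain: Pine Seeds → Spruce Grouse → Pine Marten → Great Horned Owl.
It has 4 species and 3 links.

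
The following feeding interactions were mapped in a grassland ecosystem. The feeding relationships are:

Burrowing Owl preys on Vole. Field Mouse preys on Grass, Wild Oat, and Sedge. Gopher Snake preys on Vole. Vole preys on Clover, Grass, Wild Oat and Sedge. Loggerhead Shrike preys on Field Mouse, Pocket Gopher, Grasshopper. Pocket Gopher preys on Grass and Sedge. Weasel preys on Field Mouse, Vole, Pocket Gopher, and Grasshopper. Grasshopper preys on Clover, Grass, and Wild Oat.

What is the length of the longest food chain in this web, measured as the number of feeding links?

One longest chain: Sedge → Vole → Weasel.
It has 3 species and 2 links.

2 links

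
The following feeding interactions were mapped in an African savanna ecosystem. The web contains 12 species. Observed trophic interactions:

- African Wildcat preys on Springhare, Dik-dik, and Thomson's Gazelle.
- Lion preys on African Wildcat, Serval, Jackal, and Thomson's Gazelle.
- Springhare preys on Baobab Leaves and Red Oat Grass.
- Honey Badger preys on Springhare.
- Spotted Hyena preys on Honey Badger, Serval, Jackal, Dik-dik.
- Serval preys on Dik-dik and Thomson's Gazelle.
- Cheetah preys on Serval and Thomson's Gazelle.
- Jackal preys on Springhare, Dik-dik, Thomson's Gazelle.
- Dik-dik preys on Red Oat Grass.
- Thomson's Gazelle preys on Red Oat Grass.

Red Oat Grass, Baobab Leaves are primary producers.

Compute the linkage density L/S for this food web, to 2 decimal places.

L/S = 1.92

There are L = 23 links among S = 12 species.
L/S = 23/12 = 1.9167 ≈ 1.92.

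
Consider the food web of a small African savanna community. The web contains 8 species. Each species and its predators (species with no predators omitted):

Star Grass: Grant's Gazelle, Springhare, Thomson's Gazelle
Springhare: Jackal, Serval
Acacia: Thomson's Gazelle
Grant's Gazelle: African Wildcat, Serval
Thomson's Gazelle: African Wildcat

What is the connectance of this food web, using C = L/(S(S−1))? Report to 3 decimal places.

C = 0.161

The web has S = 8 species and L = 9 feeding links.
C = L / (S(S−1)) = 9 / 56 = 0.1607 ≈ 0.161.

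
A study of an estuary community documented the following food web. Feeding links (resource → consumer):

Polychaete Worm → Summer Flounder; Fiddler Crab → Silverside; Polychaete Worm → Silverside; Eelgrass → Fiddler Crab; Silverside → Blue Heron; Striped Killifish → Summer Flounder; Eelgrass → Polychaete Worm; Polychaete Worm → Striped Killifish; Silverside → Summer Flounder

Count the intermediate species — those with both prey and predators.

Intermediate species (has both prey and predators): Polychaete Worm, Fiddler Crab, Silverside, Striped Killifish.
Count: 4.

4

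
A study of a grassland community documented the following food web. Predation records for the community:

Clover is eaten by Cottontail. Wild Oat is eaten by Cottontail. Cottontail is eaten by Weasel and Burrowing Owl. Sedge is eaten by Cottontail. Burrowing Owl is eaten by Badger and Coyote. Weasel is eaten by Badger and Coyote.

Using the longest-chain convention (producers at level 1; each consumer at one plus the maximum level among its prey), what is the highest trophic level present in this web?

4

Producers (level 1): Sedge, Wild Oat, Clover.
Sedge → Cottontail → Weasel → Coyote gives Coyote level 4.
No species has a prey at level 4, so no species reaches level 5.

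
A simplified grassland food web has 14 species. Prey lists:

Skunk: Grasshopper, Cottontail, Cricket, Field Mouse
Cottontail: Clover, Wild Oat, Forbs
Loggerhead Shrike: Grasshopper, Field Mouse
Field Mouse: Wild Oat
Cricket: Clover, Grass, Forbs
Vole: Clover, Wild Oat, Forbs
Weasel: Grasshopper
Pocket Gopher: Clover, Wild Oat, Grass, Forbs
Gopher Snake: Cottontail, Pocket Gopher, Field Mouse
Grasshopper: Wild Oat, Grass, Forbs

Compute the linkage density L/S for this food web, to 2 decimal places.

There are L = 27 links among S = 14 species.
L/S = 27/14 = 1.9286 ≈ 1.93.

L/S = 1.93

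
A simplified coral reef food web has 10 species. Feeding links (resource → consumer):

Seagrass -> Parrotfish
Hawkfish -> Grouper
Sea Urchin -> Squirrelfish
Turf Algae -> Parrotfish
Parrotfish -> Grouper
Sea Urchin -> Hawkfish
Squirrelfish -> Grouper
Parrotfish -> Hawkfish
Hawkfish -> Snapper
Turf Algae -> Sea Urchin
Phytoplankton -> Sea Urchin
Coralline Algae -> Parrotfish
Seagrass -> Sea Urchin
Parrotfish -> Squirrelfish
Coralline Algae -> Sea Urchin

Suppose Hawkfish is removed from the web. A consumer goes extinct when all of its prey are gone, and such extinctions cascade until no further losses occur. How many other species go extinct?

1

Remove Hawkfish.
Round 1: Snapper (all prey gone) → extinct.
No further losses. Total secondary extinctions: 1.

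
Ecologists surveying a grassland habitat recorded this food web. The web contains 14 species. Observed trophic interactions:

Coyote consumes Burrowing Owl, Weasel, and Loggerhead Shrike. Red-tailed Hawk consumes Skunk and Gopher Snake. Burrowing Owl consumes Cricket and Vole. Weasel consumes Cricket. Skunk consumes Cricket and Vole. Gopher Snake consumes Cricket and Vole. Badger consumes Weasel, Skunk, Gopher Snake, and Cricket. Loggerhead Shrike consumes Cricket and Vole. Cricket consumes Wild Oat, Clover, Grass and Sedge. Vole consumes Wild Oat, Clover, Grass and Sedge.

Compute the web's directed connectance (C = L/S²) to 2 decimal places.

C = 0.13

The web has S = 14 species and L = 26 feeding links.
C = L / S² = 26 / 196 = 0.1327 ≈ 0.13.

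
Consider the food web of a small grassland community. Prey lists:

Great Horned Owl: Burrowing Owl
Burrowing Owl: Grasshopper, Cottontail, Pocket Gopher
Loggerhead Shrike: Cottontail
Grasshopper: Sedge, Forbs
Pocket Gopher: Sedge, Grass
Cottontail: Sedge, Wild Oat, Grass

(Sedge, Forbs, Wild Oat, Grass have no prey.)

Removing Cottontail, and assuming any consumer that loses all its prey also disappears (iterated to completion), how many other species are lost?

Remove Cottontail.
Round 1: Loggerhead Shrike (all prey gone) → extinct.
No further losses. Total secondary extinctions: 1.

1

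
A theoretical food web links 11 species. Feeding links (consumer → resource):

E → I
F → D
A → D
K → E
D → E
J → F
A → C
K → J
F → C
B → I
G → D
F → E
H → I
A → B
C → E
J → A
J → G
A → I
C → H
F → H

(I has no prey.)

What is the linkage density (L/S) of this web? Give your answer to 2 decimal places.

L/S = 1.82

There are L = 20 links among S = 11 species.
L/S = 20/11 = 1.8182 ≈ 1.82.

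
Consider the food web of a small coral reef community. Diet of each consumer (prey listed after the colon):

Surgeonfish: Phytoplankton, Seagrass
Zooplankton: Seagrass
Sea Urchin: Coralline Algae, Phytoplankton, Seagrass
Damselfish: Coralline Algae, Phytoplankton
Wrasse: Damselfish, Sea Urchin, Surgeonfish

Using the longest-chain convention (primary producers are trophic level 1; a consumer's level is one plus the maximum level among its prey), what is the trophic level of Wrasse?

Trophic level 3

Coralline Algae is a producer → level 1.
Damselfish eats Coralline Algae (level 1); other prey at levels: Phytoplankton 1 → level 2.
Wrasse eats Damselfish (level 2); other prey at levels: Sea Urchin 2, Surgeonfish 2 → level 3.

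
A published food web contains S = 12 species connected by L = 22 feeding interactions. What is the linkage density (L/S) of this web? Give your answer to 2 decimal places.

L/S = 1.83

There are L = 22 links among S = 12 species.
L/S = 22/12 = 1.8333 ≈ 1.83.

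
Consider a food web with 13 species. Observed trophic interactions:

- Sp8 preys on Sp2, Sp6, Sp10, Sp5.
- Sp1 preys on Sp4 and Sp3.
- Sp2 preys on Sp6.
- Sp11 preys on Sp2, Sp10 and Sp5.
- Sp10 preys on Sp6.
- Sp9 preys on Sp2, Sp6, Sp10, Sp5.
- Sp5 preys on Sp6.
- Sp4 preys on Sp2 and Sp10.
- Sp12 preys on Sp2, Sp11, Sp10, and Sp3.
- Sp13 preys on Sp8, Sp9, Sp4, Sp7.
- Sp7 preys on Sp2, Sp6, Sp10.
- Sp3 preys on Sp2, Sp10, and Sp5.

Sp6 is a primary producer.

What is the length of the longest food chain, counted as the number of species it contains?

4 species

One longest chain: Sp6 → Sp2 → Sp4 → Sp13.
It has 4 species and 3 links.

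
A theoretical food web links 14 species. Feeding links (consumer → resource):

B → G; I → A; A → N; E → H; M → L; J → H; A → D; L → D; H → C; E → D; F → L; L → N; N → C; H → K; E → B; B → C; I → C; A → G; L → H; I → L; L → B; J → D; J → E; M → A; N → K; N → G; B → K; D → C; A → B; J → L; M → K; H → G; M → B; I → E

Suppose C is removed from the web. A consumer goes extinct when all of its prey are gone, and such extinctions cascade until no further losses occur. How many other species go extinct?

1

Remove C.
Round 1: D (all prey gone) → extinct.
No further losses. Total secondary extinctions: 1.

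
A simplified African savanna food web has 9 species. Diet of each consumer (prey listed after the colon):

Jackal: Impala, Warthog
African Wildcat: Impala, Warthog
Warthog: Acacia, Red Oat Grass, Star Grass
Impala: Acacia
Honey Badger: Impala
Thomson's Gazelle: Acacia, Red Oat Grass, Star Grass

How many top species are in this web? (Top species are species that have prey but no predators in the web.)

Top species (has prey, but nothing eats it): Thomson's Gazelle, Jackal, Honey Badger, African Wildcat.
Count: 4.

4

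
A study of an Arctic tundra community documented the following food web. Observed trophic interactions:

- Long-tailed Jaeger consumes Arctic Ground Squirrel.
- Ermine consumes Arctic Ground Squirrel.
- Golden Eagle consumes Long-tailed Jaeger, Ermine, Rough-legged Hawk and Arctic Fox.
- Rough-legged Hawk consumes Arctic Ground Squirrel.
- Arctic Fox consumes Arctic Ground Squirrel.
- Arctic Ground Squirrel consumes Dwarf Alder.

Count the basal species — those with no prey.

Basal species (no prey listed): Dwarf Alder.
Count: 1.

1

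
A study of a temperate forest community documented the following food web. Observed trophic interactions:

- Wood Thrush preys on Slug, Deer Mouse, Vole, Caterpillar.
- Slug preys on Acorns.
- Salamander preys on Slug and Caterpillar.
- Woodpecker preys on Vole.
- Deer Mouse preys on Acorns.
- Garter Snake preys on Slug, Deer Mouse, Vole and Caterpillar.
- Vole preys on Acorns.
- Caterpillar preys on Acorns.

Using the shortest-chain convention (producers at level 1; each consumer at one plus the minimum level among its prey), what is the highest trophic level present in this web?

3

Producers (level 1): Acorns.
Following each consumer down to its lowest-level prey: Acorns → Deer Mouse → Wood Thrush (levels 1 through 3).
All prey of Wood Thrush (Deer Mouse 2, Caterpillar 2, Slug 2, Vole 2) are at level 2 or above, so Wood Thrush is at level 1 + 2 = 3.
Every consumer has at least one prey at level 2 or below, so none exceeds level 3.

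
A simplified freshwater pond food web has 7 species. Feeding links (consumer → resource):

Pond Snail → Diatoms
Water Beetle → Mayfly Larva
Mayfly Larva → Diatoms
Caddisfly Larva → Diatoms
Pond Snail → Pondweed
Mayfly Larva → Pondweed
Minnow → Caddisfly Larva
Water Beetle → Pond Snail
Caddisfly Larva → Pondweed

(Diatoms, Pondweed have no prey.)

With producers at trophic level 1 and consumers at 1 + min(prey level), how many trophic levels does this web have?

3

Producers (level 1): Diatoms, Pondweed.
Following each consumer down to its lowest-level prey: Diatoms → Caddisfly Larva → Minnow (levels 1 through 3).
All prey of Minnow (Caddisfly Larva 2) are at level 2 or above, so Minnow is at level 1 + 2 = 3.
Every consumer has at least one prey at level 2 or below, so none exceeds level 3.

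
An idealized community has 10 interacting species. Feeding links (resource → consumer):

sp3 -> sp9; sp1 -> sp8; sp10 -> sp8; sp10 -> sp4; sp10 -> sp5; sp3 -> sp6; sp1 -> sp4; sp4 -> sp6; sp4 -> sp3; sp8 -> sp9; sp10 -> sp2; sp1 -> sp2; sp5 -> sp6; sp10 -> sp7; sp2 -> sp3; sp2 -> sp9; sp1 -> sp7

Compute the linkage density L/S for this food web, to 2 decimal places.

There are L = 17 links among S = 10 species.
L/S = 17/10 = 1.7000 ≈ 1.70.

L/S = 1.70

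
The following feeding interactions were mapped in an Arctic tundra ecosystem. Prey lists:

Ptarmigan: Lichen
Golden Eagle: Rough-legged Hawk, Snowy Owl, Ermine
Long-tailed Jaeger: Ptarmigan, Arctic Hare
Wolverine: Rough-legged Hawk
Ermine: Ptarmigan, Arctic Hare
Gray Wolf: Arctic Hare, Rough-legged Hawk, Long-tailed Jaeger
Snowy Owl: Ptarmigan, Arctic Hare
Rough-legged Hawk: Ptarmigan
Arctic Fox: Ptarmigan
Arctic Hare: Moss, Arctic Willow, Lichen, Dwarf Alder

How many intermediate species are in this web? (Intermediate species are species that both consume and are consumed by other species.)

6

Intermediate species (has both prey and predators): Ptarmigan, Arctic Hare, Rough-legged Hawk, Snowy Owl, Long-tailed Jaeger, Ermine.
Count: 6.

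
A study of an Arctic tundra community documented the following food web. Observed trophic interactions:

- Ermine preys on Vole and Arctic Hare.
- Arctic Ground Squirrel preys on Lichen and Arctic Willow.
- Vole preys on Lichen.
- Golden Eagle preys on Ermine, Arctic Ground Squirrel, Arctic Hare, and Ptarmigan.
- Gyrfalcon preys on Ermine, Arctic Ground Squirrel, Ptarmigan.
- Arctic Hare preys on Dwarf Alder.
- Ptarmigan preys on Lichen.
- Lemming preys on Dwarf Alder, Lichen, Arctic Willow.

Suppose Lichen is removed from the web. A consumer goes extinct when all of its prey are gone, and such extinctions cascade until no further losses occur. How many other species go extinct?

Remove Lichen.
Round 1: Ptarmigan (all prey gone), Vole (all prey gone) → extinct.
No further losses. Total secondary extinctions: 2.

2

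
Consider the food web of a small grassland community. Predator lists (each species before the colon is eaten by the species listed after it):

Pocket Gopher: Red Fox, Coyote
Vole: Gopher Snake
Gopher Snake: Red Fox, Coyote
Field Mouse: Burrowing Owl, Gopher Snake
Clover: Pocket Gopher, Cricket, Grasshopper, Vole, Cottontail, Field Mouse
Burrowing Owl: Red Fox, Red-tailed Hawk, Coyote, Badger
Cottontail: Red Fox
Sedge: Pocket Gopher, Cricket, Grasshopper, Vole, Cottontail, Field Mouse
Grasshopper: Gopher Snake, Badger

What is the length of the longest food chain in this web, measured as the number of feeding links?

3 links

One longest chain: Sedge → Field Mouse → Burrowing Owl → Red Fox.
It has 4 species and 3 links.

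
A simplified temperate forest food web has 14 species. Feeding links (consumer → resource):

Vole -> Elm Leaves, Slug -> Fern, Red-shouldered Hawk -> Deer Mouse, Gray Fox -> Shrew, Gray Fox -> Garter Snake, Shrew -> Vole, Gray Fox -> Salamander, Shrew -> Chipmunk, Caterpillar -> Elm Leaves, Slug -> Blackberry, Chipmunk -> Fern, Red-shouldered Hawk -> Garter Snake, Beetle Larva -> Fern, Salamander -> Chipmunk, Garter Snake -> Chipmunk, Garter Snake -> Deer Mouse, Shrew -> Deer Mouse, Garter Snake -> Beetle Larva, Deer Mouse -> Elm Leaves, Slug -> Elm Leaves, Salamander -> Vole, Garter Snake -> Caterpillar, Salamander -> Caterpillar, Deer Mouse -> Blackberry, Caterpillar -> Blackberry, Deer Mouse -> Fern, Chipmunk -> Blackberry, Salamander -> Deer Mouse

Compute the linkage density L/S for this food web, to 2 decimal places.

L/S = 2.00

There are L = 28 links among S = 14 species.
L/S = 28/14 = 2.0000 ≈ 2.00.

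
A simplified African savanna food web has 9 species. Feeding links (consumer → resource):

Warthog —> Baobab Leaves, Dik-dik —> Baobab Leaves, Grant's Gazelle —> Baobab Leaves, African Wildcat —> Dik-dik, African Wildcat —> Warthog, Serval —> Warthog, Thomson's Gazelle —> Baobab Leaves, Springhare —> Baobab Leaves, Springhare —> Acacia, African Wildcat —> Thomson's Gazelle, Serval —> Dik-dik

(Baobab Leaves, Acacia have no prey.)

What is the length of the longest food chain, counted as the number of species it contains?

3 species

One longest chain: Baobab Leaves → Warthog → Serval.
It has 3 species and 2 links.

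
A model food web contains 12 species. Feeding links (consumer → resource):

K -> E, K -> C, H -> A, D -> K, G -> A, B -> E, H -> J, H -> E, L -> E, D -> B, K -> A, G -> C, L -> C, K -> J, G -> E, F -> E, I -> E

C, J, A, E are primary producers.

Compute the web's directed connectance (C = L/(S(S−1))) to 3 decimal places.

The web has S = 12 species and L = 17 feeding links.
C = L / (S(S−1)) = 17 / 132 = 0.1288 ≈ 0.129.

C = 0.129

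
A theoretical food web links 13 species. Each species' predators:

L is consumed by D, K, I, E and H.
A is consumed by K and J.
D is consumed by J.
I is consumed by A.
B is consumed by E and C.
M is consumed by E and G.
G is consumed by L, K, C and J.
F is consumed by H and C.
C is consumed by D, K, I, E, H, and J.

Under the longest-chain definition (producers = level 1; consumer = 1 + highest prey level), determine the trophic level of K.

Trophic level 6

M is a producer → level 1.
G eats M → level 2.
L eats G → level 3.
I eats L (level 3); other prey at levels: C 3 → level 4.
A eats I → level 5.
K eats A (level 5); other prey at levels: G 2, L 3, C 3 → level 6.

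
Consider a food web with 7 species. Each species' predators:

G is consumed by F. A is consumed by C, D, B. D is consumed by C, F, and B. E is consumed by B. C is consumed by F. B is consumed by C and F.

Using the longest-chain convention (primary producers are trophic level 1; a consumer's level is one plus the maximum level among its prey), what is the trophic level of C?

Trophic level 4

A is a producer → level 1.
D eats A → level 2.
B eats D (level 2); other prey at levels: A 1, E 1 → level 3.
C eats B (level 3); other prey at levels: A 1, D 2 → level 4.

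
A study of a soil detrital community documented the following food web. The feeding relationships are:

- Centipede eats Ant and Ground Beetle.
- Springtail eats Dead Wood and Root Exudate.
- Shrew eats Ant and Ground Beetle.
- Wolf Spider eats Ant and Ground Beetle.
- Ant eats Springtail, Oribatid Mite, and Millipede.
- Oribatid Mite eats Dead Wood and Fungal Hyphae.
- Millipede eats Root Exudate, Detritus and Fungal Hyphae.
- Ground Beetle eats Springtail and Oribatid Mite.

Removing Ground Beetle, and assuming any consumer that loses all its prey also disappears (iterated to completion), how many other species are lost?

0

Remove Ground Beetle.
Every predator of it retains at least one other prey: Centipede still has Ant; Shrew still has Ant; Wolf Spider still has Ant.
No consumer loses all prey, so no secondary extinctions occur.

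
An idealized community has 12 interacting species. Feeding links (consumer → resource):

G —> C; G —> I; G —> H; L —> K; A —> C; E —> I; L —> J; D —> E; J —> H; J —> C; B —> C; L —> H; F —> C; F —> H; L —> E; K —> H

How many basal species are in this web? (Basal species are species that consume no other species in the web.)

Basal species (no prey listed): C, I, H.
Count: 3.

3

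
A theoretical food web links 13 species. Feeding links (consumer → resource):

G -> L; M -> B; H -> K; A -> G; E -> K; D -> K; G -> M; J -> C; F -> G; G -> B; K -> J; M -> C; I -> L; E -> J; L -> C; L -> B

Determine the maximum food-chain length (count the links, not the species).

3 links

One longest chain: B → L → G → A.
It has 4 species and 3 links.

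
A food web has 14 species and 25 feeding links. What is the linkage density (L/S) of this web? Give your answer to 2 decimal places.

L/S = 1.79

There are L = 25 links among S = 14 species.
L/S = 25/14 = 1.7857 ≈ 1.79.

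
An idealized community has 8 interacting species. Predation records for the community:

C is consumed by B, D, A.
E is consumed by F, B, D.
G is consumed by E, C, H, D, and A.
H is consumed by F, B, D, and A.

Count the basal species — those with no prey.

Basal species (no prey listed): G.
Count: 1.

1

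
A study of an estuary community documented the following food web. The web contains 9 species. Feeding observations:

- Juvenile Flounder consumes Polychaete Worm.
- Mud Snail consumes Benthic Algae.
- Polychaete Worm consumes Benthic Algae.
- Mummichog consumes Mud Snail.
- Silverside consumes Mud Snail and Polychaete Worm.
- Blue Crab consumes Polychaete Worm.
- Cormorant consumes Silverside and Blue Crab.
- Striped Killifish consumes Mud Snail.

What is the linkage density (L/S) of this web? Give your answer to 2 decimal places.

There are L = 10 links among S = 9 species.
L/S = 10/9 = 1.1111 ≈ 1.11.

L/S = 1.11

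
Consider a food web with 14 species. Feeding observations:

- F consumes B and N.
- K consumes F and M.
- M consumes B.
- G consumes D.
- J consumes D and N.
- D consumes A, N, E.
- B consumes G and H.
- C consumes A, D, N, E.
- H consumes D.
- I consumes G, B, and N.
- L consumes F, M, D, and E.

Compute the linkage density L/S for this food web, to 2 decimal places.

There are L = 25 links among S = 14 species.
L/S = 25/14 = 1.7857 ≈ 1.79.

L/S = 1.79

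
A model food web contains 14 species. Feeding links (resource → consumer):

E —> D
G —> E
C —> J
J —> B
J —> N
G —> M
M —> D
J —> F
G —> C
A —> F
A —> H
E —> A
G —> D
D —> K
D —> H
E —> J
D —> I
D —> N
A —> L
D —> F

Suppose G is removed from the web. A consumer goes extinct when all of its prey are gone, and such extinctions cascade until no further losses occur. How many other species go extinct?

13

Remove G.
Round 1: C (all prey gone), M (all prey gone), E (all prey gone) → extinct.
Round 2: D (all prey gone), A (all prey gone), J (all prey gone) → extinct.
Round 3: I (all prey gone), N (all prey gone), B (all prey gone), F (all prey gone), L (all prey gone), K (all prey gone), H (all prey gone) → extinct.
No further losses. Total secondary extinctions: 13.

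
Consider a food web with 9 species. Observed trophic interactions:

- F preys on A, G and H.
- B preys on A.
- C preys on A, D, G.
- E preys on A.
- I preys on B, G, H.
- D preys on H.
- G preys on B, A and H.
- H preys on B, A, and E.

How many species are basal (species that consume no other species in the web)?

Basal species (no prey listed): A.
Count: 1.

1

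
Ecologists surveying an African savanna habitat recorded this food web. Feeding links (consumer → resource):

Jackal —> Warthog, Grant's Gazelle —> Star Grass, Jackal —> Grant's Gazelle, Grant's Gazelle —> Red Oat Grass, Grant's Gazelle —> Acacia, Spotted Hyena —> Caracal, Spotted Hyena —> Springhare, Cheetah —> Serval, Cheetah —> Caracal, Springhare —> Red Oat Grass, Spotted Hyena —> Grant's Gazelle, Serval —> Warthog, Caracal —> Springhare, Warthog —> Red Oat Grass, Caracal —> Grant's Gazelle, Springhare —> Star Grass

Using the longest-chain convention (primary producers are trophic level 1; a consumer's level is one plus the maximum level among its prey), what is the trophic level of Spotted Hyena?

Red Oat Grass is a producer → level 1.
Grant's Gazelle eats Red Oat Grass (level 1); other prey at levels: Star Grass 1, Acacia 1 → level 2.
Caracal eats Grant's Gazelle (level 2); other prey at levels: Springhare 2 → level 3.
Spotted Hyena eats Caracal (level 3); other prey at levels: Grant's Gazelle 2, Springhare 2 → level 4.

Trophic level 4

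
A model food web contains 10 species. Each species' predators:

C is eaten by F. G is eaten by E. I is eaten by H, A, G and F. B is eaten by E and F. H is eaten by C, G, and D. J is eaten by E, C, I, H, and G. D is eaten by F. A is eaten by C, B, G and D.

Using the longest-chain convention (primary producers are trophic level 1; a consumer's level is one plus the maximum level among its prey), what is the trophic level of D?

J is a producer → level 1.
I eats J → level 2.
H eats I (level 2); other prey at levels: J 1 → level 3.
D eats H (level 3); other prey at levels: A 3 → level 4.

Trophic level 4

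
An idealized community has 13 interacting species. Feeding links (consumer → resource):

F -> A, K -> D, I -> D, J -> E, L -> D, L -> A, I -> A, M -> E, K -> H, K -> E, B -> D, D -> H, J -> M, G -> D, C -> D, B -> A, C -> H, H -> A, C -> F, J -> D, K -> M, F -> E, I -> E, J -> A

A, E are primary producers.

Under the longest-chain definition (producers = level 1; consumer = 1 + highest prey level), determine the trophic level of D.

A is a producer → level 1.
H eats A → level 2.
D eats H → level 3.

Trophic level 3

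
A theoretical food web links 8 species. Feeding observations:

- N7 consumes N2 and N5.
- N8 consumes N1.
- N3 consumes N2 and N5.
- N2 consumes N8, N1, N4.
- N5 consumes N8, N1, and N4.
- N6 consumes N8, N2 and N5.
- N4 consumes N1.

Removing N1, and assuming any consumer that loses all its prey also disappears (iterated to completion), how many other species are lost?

Remove N1.
Round 1: N4 (all prey gone), N8 (all prey gone) → extinct.
Round 2: N5 (all prey gone), N2 (all prey gone) → extinct.
Round 3: N3 (all prey gone), N6 (all prey gone), N7 (all prey gone) → extinct.
No further losses. Total secondary extinctions: 7.

7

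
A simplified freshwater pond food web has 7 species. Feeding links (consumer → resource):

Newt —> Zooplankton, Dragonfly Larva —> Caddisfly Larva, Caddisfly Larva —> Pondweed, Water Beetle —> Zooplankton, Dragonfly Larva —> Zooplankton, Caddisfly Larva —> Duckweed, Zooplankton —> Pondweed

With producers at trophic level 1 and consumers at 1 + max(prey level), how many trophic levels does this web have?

Producers (level 1): Duckweed, Pondweed.
Pondweed → Zooplankton → Newt gives Newt level 3.
No species has a prey at level 3, so no species reaches level 4.

3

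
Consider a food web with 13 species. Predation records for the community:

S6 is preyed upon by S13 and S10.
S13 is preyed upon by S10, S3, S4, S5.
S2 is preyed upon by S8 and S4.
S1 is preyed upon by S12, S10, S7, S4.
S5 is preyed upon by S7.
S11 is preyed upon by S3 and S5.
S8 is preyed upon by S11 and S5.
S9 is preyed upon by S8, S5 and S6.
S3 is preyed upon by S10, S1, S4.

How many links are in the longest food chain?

5 links

One longest chain: S2 → S8 → S11 → S3 → S1 → S12.
It has 6 species and 5 links.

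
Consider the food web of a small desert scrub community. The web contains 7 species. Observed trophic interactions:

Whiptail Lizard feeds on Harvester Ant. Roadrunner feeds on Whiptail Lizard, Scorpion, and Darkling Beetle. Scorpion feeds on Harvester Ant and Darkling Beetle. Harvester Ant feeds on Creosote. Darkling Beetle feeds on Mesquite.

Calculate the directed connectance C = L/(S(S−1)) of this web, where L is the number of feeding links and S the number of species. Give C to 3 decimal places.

C = 0.190

The web has S = 7 species and L = 8 feeding links.
C = L / (S(S−1)) = 8 / 42 = 0.1905 ≈ 0.190.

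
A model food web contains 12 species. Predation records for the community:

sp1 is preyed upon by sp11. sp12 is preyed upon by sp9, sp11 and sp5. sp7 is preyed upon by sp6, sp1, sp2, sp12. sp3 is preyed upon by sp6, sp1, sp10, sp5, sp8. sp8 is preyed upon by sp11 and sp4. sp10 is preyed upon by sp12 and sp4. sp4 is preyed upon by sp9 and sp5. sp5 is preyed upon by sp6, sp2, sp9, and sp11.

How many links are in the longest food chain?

4 links

One longest chain: sp3 → sp8 → sp4 → sp5 → sp6.
It has 5 species and 4 links.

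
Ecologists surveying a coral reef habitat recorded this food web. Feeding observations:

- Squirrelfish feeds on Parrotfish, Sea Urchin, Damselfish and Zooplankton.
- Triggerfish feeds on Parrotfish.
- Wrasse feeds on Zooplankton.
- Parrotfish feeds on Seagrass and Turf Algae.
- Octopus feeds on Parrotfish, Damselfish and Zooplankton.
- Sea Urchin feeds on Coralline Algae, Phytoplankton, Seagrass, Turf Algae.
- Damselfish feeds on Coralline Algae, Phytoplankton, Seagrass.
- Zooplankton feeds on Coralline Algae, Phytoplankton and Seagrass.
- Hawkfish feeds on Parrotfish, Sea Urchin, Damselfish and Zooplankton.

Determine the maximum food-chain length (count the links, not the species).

One longest chain: Seagrass → Parrotfish → Triggerfish.
It has 3 species and 2 links.

2 links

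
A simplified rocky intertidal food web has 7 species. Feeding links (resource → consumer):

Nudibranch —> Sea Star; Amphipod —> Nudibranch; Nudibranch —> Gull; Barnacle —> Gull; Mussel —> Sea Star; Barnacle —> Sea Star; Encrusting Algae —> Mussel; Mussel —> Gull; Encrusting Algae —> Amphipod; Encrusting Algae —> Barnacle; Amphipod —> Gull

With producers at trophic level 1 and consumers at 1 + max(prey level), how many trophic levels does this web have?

Producers (level 1): Encrusting Algae.
Encrusting Algae → Amphipod → Nudibranch → Sea Star gives Sea Star level 4.
No species has a prey at level 4, so no species reaches level 5.

4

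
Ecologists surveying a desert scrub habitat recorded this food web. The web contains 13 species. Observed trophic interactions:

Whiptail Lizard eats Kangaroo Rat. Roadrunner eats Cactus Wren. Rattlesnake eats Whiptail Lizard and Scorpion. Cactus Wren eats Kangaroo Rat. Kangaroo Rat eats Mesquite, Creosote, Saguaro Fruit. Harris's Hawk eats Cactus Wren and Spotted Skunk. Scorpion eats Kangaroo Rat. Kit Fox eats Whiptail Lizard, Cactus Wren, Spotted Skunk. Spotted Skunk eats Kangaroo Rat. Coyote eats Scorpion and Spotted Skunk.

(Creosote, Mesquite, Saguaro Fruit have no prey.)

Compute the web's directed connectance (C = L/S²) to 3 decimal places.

C = 0.101

The web has S = 13 species and L = 17 feeding links.
C = L / S² = 17 / 169 = 0.1006 ≈ 0.101.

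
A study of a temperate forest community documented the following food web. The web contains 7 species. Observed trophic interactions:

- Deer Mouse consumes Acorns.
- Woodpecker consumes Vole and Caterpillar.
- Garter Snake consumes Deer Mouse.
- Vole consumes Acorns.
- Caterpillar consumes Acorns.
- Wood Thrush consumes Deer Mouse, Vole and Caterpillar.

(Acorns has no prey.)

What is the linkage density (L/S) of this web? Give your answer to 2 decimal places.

There are L = 9 links among S = 7 species.
L/S = 9/7 = 1.2857 ≈ 1.29.

L/S = 1.29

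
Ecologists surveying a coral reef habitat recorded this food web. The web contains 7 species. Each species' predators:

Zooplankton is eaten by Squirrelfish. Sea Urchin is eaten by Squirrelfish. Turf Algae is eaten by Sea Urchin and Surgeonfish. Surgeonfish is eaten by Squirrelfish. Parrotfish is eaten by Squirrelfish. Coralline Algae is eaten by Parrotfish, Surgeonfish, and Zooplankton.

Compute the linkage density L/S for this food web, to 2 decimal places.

L/S = 1.29

There are L = 9 links among S = 7 species.
L/S = 9/7 = 1.2857 ≈ 1.29.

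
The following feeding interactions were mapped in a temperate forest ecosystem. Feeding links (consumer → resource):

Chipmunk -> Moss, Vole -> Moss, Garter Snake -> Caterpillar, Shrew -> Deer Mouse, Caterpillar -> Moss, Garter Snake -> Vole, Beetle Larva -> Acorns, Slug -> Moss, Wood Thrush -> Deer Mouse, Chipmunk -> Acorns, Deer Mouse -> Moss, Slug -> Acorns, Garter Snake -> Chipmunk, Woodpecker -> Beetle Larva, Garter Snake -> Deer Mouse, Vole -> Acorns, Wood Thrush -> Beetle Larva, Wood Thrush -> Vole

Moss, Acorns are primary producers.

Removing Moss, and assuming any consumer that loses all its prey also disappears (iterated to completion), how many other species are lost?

Remove Moss.
Round 1: Caterpillar (all prey gone), Deer Mouse (all prey gone) → extinct.
Round 2: Shrew (all prey gone) → extinct.
No further losses. Total secondary extinctions: 3.

3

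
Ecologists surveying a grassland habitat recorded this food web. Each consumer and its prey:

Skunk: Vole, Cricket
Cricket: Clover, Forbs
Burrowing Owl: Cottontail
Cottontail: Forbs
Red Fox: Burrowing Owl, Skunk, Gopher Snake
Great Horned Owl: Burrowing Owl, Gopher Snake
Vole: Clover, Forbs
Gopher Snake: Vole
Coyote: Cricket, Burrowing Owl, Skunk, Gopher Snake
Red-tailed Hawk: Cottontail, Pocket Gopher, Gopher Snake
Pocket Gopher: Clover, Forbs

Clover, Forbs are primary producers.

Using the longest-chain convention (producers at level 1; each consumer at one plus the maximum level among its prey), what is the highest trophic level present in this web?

Producers (level 1): Clover, Forbs.
Clover → Vole → Gopher Snake → Great Horned Owl gives Great Horned Owl level 4.
No species has a prey at level 4, so no species reaches level 5.

4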